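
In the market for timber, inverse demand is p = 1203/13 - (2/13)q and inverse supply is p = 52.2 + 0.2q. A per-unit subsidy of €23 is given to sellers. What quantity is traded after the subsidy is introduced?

Pre-subsidy: 1203/13 - (2/13)q = 52.2 + 0.2q gives q* = 114 and p* = 75.
With the subsidy, sellers receive ps = pb + 23 for each unit, where pb is the price buyers pay.
On the curves, pb = 1203/13 - (2/13)q and ps = 52.2 + 0.2q; the wedge ps − pb = 23 gives 52.2 + 0.2q − (1203/13 - (2/13)q) = 23, so q' = 179.
Then pb = 1203/13 − (2/13)·179 = 65 and ps = 52.2 + 0.2·179 = 88.

q' = 179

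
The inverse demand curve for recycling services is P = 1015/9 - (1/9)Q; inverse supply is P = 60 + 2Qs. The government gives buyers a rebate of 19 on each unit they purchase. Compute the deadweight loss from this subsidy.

Pre-subsidy: 1015/9 - (1/9)Q = 60 + 2Q gives Q* = 25 and P* = 110.
With the rebate, buyers effectively pay Pb = Ps − 19, where Ps is the price sellers receive.
On the curves, Pb = 1015/9 - (1/9)Q and Ps = 60 + 2Q; the wedge Ps − Pb = 19 gives 60 + 2Q − (1015/9 - (1/9)Q) = 19, so Q' = 34.
Then Pb = 1015/9 − (1/9)·34 = 109 and Ps = 60 + 2·34 = 128.
The subsidy expands output by 34 − 25 = 9 past the efficient level; on those units the gap between marginal cost and willingness to pay runs from 0 up to 19.
DWL = ½ × 19 × 9 = 85.5.

Deadweight loss = 85.5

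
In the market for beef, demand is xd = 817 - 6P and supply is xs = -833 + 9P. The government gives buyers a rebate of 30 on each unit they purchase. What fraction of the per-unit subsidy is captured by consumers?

Consumer share = 0.6

Pre-subsidy: 817 - 6P = -833 + 9P gives P* = 110, x* = 157.
With the rebate, buyers effectively pay Pb = Ps − 30, where Ps is the price sellers receive.
Demand in terms of Ps becomes xd = 817 − 6(Ps − 30) = 997 - 6Ps. Setting this equal to supply: 997 - 6Ps = -833 + 9Ps, so Ps = 122.
Buyers pay Pb = 122 − 30 = 92; x' = -833 + 9·122 = 265.
Buyers' price falls by P* − Pb = 110 − 92 = 18; sellers' price rises by Ps − P* = 122 − 110 = 12.
So consumers capture 18/30 = 0.6 of each unit of subsidy.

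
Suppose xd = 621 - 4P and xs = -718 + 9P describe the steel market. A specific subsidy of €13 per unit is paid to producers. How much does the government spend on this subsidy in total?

Pre-subsidy: 621 - 4P = -718 + 9P gives P* = 103, x* = 209.
With the subsidy, sellers receive Ps = Pb + 13 for each unit, where Pb is the price buyers pay.
Supply in terms of Pb becomes xs = -718 + 9(Pb + 13) = -601 + 9Pb. Setting this equal to demand: 621 - 4Pb = -601 + 9Pb, so Pb = 94.
Sellers receive Ps = 94 + 13 = 107; x' = 621 − 4·94 = 245.
Government outlay = subsidy × quantity = 13 × 245 = 3185.

Government cost = €3185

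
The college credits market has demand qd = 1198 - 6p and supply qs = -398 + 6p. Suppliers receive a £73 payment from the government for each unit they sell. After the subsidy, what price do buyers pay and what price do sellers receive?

Pre-subsidy: 1198 - 6p = -398 + 6p gives p* = 133, q* = 400.
With the subsidy, sellers receive ps = pb + 73 for each unit, where pb is the price buyers pay.
Supply in terms of pb becomes qs = -398 + 6(pb + 73) = 40 + 6pb. Setting this equal to demand: 1198 - 6pb = 40 + 6pb, so pb = 96.5.
Sellers receive ps = 96.5 + 73 = 169.5; q' = 1198 − 6·96.5 = 619.

Buyers pay £96.5; sellers receive £169.5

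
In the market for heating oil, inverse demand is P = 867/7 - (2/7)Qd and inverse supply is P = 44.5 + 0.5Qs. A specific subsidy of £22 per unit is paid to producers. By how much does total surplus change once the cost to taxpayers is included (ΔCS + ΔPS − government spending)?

Pre-subsidy: 867/7 - (2/7)Q = 44.5 + 0.5Q gives Q* = 101 and P* = 95.
With the subsidy, sellers receive Ps = Pb + 22 for each unit, where Pb is the price buyers pay.
On the curves, Pb = 867/7 - (2/7)Q and Ps = 44.5 + 0.5Q; the wedge Ps − Pb = 22 gives 44.5 + 0.5Q − (867/7 - (2/7)Q) = 22, so Q' = 129.
Then Pb = 867/7 − (2/7)·129 = 87 and Ps = 44.5 + 0.5·129 = 109.
ΔCS = ½(101 + 129)(95 − 87) = 920; ΔPS = ½(101 + 129)(109 − 95) = 1610.
Government spending = 22 × 129 = 2838.
Net change = 920 + 1610 − 2838 = -308. The loss equals the DWL triangle ½·22·28.

Net change in total surplus = -£308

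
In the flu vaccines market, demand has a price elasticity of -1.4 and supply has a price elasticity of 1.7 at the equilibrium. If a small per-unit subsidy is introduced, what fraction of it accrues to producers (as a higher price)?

Producer share = 14/31

For a small subsidy around the equilibrium, the benefit split depends on the relative slopes, which at a point are proportional to the elasticities.
Buyer share = εs/(εs + |εd|) = 1.7/(1.7 + 1.4) = 17/31; seller share = |εd|/(εs + |εd|) = 14/31.
So producers capture 14/31 of the subsidy.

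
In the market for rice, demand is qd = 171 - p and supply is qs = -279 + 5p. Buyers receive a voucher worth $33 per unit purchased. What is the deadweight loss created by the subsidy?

Pre-subsidy: 171 - p = -279 + 5p gives p* = 75, q* = 96.
With the rebate, buyers effectively pay pb = ps − 33, where ps is the price sellers receive.
Demand in terms of ps becomes qd = 171 − 1(ps − 33) = 204 - ps. Setting this equal to supply: 204 - ps = -279 + 5ps, so ps = 80.5.
Buyers pay pb = 80.5 − 33 = 47.5; q' = -279 + 5·80.5 = 123.5.
The subsidy expands output by 123.5 − 96 = 27.5 past the efficient level; on those units the gap between marginal cost and willingness to pay runs from 0 up to 33.
DWL = ½ × 33 × 27.5 = 453.75.

Deadweight loss = $453.75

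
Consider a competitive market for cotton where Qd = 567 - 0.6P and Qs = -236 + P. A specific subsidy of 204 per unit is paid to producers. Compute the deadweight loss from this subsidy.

Deadweight loss = 7803

Pre-subsidy: 567 - 0.6P = -236 + P gives P* = 501.875, Q* = 265.875.
With the subsidy, sellers receive Ps = Pb + 204 for each unit, where Pb is the price buyers pay.
Supply in terms of Pb becomes Qs = -236 + 1(Pb + 204) = -32 + Pb. Setting this equal to demand: 567 - 0.6Pb = -32 + Pb, so Pb = 374.375.
Sellers receive Ps = 374.375 + 204 = 578.375; Q' = 567 − 0.6·374.375 = 342.375.
The subsidy expands output by 342.375 − 265.875 = 76.5 past the efficient level; on those units the gap between marginal cost and willingness to pay runs from 0 up to 204.
DWL = ½ × 204 × 76.5 = 7803.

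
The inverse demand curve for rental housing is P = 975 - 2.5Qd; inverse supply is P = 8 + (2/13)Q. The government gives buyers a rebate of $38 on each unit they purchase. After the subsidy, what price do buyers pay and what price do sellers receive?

Pre-subsidy: 975 - 2.5Q = 8 + (2/13)Q gives Q* = 25142/69 and P* = 4420/69.
With the rebate, buyers effectively pay Pb = Ps − 38, where Ps is the price sellers receive.
On the curves, Pb = 975 - 2.5Q and Ps = 8 + (2/13)Q; the wedge Ps − Pb = 38 gives 8 + (2/13)Q − (975 - 2.5Q) = 38, so Q' = 8710/23.
Then Pb = 975 − 2.5·(8710/23) = 650/23 and Ps = 8 + (2/13)·(8710/23) = 1524/23.

Buyers pay 650/23; sellers receive 1524/23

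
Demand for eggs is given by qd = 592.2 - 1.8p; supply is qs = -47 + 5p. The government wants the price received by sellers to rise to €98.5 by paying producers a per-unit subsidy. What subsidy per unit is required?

Required subsidy s = €17 per unit

At a seller price of 98.5, quantity supplied is -47 + 5·98.5 = 445.5.
Buyers absorb 445.5 only when they pay pb with 592.2 − 1.8·pb = 445.5, i.e. pb = 81.5.
s = ps − pb = 98.5 − 81.5 = 17.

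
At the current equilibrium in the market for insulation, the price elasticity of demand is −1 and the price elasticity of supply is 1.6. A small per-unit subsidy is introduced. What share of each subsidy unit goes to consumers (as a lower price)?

Consumer share = 8/13

For a small subsidy around the equilibrium, the benefit split depends on the relative slopes, which at a point are proportional to the elasticities.
Buyer share = εs/(εs + |εd|) = 1.6/(1.6 + 1) = 8/13; seller share = |εd|/(εs + |εd|) = 5/13.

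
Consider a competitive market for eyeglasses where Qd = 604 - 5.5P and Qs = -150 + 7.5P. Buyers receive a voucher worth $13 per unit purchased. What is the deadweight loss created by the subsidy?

Pre-subsidy: 604 - 5.5P = -150 + 7.5P gives P* = 58, Q* = 285.
With the rebate, buyers effectively pay Pb = Ps − 13, where Ps is the price sellers receive.
Demand in terms of Ps becomes Qd = 604 − 5.5(Ps − 13) = 675.5 - 5.5Ps. Setting this equal to supply: 675.5 - 5.5Ps = -150 + 7.5Ps, so Ps = 63.5.
Buyers pay Pb = 63.5 − 13 = 50.5; Q' = -150 + 7.5·63.5 = 326.25.
The subsidy expands output by 326.25 − 285 = 41.25 past the efficient level; on those units the gap between marginal cost and willingness to pay runs from 0 up to 13.
DWL = ½ × 13 × 41.25 = 268.125.

Deadweight loss = $268.125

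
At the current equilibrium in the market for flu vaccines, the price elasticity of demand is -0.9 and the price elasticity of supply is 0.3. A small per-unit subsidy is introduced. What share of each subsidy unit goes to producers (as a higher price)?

For a small subsidy around the equilibrium, the benefit split depends on the relative slopes, which at a point are proportional to the elasticities.
Buyer share = εs/(εs + |εd|) = 0.3/(0.3 + 0.9) = 0.25; seller share = |εd|/(εs + |εd|) = 0.75.
So producers capture 0.75 of the subsidy.

Producer share = 0.75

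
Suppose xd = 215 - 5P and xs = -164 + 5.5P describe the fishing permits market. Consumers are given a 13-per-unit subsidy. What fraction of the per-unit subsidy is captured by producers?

Pre-subsidy: 215 - 5P = -164 + 5.5P gives P* = 758/21, x* = 725/21.
With the rebate, buyers effectively pay Pb = Ps − 13, where Ps is the price sellers receive.
Demand in terms of Ps becomes xd = 215 − 5(Ps − 13) = 280 - 5Ps. Setting this equal to supply: 280 - 5Ps = -164 + 5.5Ps, so Ps = 296/7.
Buyers pay Pb = 296/7 − 13 = 205/7; x' = -164 + 5.5·(296/7) = 480/7.
Buyers' price falls by P* − Pb = 758/21 − 205/7 = 143/21; sellers' price rises by Ps − P* = 296/7 − 758/21 = 130/21.
So producers capture (130/21)/13 = 10/21 of each unit of subsidy.

Producer share = 10/21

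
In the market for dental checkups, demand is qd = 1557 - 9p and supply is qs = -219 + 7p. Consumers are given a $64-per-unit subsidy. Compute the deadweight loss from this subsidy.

Deadweight loss = $8064

Pre-subsidy: 1557 - 9p = -219 + 7p gives p* = 111, q* = 558.
With the rebate, buyers effectively pay pb = ps − 64, where ps is the price sellers receive.
Demand in terms of ps becomes qd = 1557 − 9(ps − 64) = 2133 - 9ps. Setting this equal to supply: 2133 - 9ps = -219 + 7ps, so ps = 147.
Buyers pay pb = 147 − 64 = 83; q' = -219 + 7·147 = 810.
The subsidy expands output by 810 − 558 = 252 past the efficient level; on those units the gap between marginal cost and willingness to pay runs from 0 up to 64.
DWL = ½ × 64 × 252 = 8064.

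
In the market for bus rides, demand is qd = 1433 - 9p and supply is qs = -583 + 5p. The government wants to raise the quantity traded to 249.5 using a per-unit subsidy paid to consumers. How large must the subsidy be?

At q = 249.5, invert demand for the buyer price: pb = (1433 − 249.5)/9 = 131.5; invert supply for the seller price: ps = (249.5 − (-583))/5 = 166.5.
The subsidy must fill the gap: s = ps − pb = 166.5 − 131.5 = 35.

Required subsidy s = 35 per unit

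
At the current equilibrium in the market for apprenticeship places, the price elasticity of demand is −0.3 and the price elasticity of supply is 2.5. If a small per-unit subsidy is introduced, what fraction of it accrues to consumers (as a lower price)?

For a small subsidy around the equilibrium, the benefit split depends on the relative slopes, which at a point are proportional to the elasticities.
Buyer share = εs/(εs + |εd|) = 2.5/(2.5 + 0.3) = 25/28; seller share = |εd|/(εs + |εd|) = 3/28.

Consumer share = 25/28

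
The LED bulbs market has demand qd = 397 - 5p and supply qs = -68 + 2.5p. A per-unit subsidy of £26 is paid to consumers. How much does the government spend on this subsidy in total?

Government cost = 10166/3

Pre-subsidy: 397 - 5p = -68 + 2.5p gives p* = 62, q* = 87.
With the rebate, buyers effectively pay pb = ps − 26, where ps is the price sellers receive.
Demand in terms of ps becomes qd = 397 − 5(ps − 26) = 527 - 5ps. Setting this equal to supply: 527 - 5ps = -68 + 2.5ps, so ps = 238/3.
Buyers pay pb = 238/3 − 26 = 160/3; q' = -68 + 2.5·(238/3) = 391/3.
Government outlay = subsidy × quantity = 26 × 391/3 = 10166/3.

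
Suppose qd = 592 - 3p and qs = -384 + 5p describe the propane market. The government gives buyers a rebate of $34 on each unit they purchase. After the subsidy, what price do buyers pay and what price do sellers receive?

Buyers pay $100.75; sellers receive $134.75

Pre-subsidy: 592 - 3p = -384 + 5p gives p* = 122, q* = 226.
With the rebate, buyers effectively pay pb = ps − 34, where ps is the price sellers receive.
Demand in terms of ps becomes qd = 592 − 3(ps − 34) = 694 - 3ps. Setting this equal to supply: 694 - 3ps = -384 + 5ps, so ps = 134.75.
Buyers pay pb = 134.75 − 34 = 100.75; q' = -384 + 5·134.75 = 289.75.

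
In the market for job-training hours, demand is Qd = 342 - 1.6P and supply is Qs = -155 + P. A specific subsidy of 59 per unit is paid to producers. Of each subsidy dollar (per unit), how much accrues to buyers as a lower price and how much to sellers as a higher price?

Pre-subsidy: 342 - 1.6P = -155 + P gives P* = 2485/13, Q* = 470/13.
With the subsidy, sellers receive Ps = Pb + 59 for each unit, where Pb is the price buyers pay.
Supply in terms of Pb becomes Qs = -155 + 1(Pb + 59) = -96 + Pb. Setting this equal to demand: 342 - 1.6Pb = -96 + Pb, so Pb = 2190/13.
Sellers receive Ps = 2190/13 + 59 = 2957/13; Q' = 342 − 1.6·(2190/13) = 942/13.
Buyers' price falls by P* − Pb = 2485/13 − 2190/13 = 295/13; sellers' price rises by Ps − P* = 2957/13 − 2485/13 = 472/13.

Buyers gain 295/13 per unit; sellers gain 472/13 per unit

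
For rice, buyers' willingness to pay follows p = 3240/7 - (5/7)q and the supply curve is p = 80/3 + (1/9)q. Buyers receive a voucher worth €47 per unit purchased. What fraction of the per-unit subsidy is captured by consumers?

Pre-subsidy: 3240/7 - (5/7)q = 80/3 + (1/9)q gives q* = 6870/13 and p* = 1110/13.
With the rebate, buyers effectively pay pb = ps − 47, where ps is the price sellers receive.
On the curves, pb = 3240/7 - (5/7)q and ps = 80/3 + (1/9)q; the wedge ps − pb = 47 gives 80/3 + (1/9)q − (3240/7 - (5/7)q) = 47, so q' = 30441/52.
Then pb = 3240/7 − (5/7)·(30441/52) = 2325/52 and ps = 80/3 + (1/9)·(30441/52) = 4769/52.
Buyers' price falls by p* − pb = 1110/13 − 2325/52 = 2115/52; sellers' price rises by ps − p* = 4769/52 − 1110/13 = 329/52.
So consumers capture (2115/52)/47 = 45/52 of each unit of subsidy.

Consumer share = 45/52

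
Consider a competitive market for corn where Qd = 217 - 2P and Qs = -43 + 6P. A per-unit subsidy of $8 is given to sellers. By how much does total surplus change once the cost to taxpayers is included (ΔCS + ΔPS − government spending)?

Pre-subsidy: 217 - 2P = -43 + 6P gives P* = 32.5, Q* = 152.
With the subsidy, sellers receive Ps = Pb + 8 for each unit, where Pb is the price buyers pay.
Supply in terms of Pb becomes Qs = -43 + 6(Pb + 8) = 5 + 6Pb. Setting this equal to demand: 217 - 2Pb = 5 + 6Pb, so Pb = 26.5.
Sellers receive Ps = 26.5 + 8 = 34.5; Q' = 217 − 2·26.5 = 164.
ΔCS = ½(152 + 164)(32.5 − 26.5) = 948; ΔPS = ½(152 + 164)(34.5 − 32.5) = 316.
Government spending = 8 × 164 = 1312.
Net change = 948 + 316 − 1312 = -48. The loss equals the DWL triangle ½·8·12.

Net change in total surplus = -$48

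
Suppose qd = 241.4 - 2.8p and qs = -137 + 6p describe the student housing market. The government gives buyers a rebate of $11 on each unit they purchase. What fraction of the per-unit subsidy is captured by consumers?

Pre-subsidy: 241.4 - 2.8p = -137 + 6p gives p* = 43, q* = 121.
With the rebate, buyers effectively pay pb = ps − 11, where ps is the price sellers receive.
Demand in terms of ps becomes qd = 241.4 − 2.8(ps − 11) = 272.2 - 2.8ps. Setting this equal to supply: 272.2 - 2.8ps = -137 + 6ps, so ps = 46.5.
Buyers pay pb = 46.5 − 11 = 35.5; q' = -137 + 6·46.5 = 142.
Buyers' price falls by p* − pb = 43 − 35.5 = 7.5; sellers' price rises by ps − p* = 46.5 − 43 = 3.5.
So consumers capture 7.5/11 = 15/22 of each unit of subsidy.

Consumer share = 15/22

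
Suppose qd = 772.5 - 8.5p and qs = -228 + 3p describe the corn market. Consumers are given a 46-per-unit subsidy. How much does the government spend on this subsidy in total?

Pre-subsidy: 772.5 - 8.5p = -228 + 3p gives p* = 87, q* = 33.
With the rebate, buyers effectively pay pb = ps − 46, where ps is the price sellers receive.
Demand in terms of ps becomes qd = 772.5 − 8.5(ps − 46) = 1163.5 - 8.5ps. Setting this equal to supply: 1163.5 - 8.5ps = -228 + 3ps, so ps = 121.
Buyers pay pb = 121 − 46 = 75; q' = -228 + 3·121 = 135.
Government outlay = subsidy × quantity = 46 × 135 = 6210.

Government cost = 6210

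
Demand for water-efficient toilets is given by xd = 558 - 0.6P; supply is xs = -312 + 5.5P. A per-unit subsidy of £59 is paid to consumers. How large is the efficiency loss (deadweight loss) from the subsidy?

Deadweight loss = 114873/122

Pre-subsidy: 558 - 0.6P = -312 + 5.5P gives P* = 8700/61, x* = 28818/61.
With the rebate, buyers effectively pay Pb = Ps − 59, where Ps is the price sellers receive.
Demand in terms of Ps becomes xd = 558 − 0.6(Ps − 59) = 593.4 - 0.6Ps. Setting this equal to supply: 593.4 - 0.6Ps = -312 + 5.5Ps, so Ps = 9054/61.
Buyers pay Pb = 9054/61 − 59 = 5455/61; x' = -312 + 5.5·(9054/61) = 30765/61.
The subsidy expands output by 30765/61 − 28818/61 = 1947/61 past the efficient level; on those units the gap between marginal cost and willingness to pay runs from 0 up to 59.
DWL = ½ × 59 × 1947/61 = 114873/122.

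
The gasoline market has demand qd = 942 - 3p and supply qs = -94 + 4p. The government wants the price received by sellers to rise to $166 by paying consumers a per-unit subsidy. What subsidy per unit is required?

Required subsidy s = $42 per unit

At a seller price of 166, quantity supplied is -94 + 4·166 = 570.
Buyers absorb 570 only when they pay pb with 942 − 3·pb = 570, i.e. pb = 124.
s = ps − pb = 166 − 124 = 42.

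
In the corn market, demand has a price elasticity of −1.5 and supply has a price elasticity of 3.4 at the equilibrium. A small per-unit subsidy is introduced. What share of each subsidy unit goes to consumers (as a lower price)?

For a small subsidy around the equilibrium, the benefit split depends on the relative slopes, which at a point are proportional to the elasticities.
Buyer share = εs/(εs + |εd|) = 3.4/(3.4 + 1.5) = 34/49; seller share = |εd|/(εs + |εd|) = 15/49.

Consumer share = 34/49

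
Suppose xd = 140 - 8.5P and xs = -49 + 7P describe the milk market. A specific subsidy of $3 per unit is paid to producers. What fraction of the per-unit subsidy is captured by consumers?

Pre-subsidy: 140 - 8.5P = -49 + 7P gives P* = 378/31, x* = 1127/31.
With the subsidy, sellers receive Ps = Pb + 3 for each unit, where Pb is the price buyers pay.
Supply in terms of Pb becomes xs = -49 + 7(Pb + 3) = -28 + 7Pb. Setting this equal to demand: 140 - 8.5Pb = -28 + 7Pb, so Pb = 336/31.
Sellers receive Ps = 336/31 + 3 = 429/31; x' = 140 − 8.5·(336/31) = 1484/31.
Buyers' price falls by P* − Pb = 378/31 − 336/31 = 42/31; sellers' price rises by Ps − P* = 429/31 − 378/31 = 51/31.
So consumers capture (42/31)/3 = 14/31 of each unit of subsidy.

Consumer share = 14/31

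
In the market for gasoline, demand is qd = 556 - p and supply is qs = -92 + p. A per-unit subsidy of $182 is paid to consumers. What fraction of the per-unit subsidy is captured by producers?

Producer share = 0.5

Pre-subsidy: 556 - p = -92 + p gives p* = 324, q* = 232.
With the rebate, buyers effectively pay pb = ps − 182, where ps is the price sellers receive.
Demand in terms of ps becomes qd = 556 − 1(ps − 182) = 738 - ps. Setting this equal to supply: 738 - ps = -92 + ps, so ps = 415.
Buyers pay pb = 415 − 182 = 233; q' = -92 + 1·415 = 323.
Buyers' price falls by p* − pb = 324 − 233 = 91; sellers' price rises by ps − p* = 415 − 324 = 91.
So producers capture 91/182 = 0.5 of each unit of subsidy.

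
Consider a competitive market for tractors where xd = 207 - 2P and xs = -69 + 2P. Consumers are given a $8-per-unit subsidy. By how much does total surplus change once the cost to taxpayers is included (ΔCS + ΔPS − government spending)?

Net change in total surplus = -$32

Pre-subsidy: 207 - 2P = -69 + 2P gives P* = 69, x* = 69.
With the rebate, buyers effectively pay Pb = Ps − 8, where Ps is the price sellers receive.
Demand in terms of Ps becomes xd = 207 − 2(Ps − 8) = 223 - 2Ps. Setting this equal to supply: 223 - 2Ps = -69 + 2Ps, so Ps = 73.
Buyers pay Pb = 73 − 8 = 65; x' = -69 + 2·73 = 77.
ΔCS = ½(69 + 77)(69 − 65) = 292; ΔPS = ½(69 + 77)(73 − 69) = 292.
Government spending = 8 × 77 = 616.
Net change = 292 + 292 − 616 = -32. The loss equals the DWL triangle ½·8·8.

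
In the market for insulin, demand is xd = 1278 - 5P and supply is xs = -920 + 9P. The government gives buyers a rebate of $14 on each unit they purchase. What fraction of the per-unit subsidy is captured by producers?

Pre-subsidy: 1278 - 5P = -920 + 9P gives P* = 157, x* = 493.
With the rebate, buyers effectively pay Pb = Ps − 14, where Ps is the price sellers receive.
Demand in terms of Ps becomes xd = 1278 − 5(Ps − 14) = 1348 - 5Ps. Setting this equal to supply: 1348 - 5Ps = -920 + 9Ps, so Ps = 162.
Buyers pay Pb = 162 − 14 = 148; x' = -920 + 9·162 = 538.
Buyers' price falls by P* − Pb = 157 − 148 = 9; sellers' price rises by Ps − P* = 162 − 157 = 5.
So producers capture 5/14 = 5/14 of each unit of subsidy.

Producer share = 5/14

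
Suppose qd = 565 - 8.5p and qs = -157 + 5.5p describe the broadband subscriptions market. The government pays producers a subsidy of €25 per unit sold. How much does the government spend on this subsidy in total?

Pre-subsidy: 565 - 8.5p = -157 + 5.5p gives p* = 361/7, q* = 1773/14.
With the subsidy, sellers receive ps = pb + 25 for each unit, where pb is the price buyers pay.
Supply in terms of pb becomes qs = -157 + 5.5(pb + 25) = -19.5 + 5.5pb. Setting this equal to demand: 565 - 8.5pb = -19.5 + 5.5pb, so pb = 41.75.
Sellers receive ps = 41.75 + 25 = 66.75; q' = 565 − 8.5·41.75 = 210.125.
Government outlay = subsidy × quantity = 25 × 210.125 = 5253.125.

Government cost = €5253.125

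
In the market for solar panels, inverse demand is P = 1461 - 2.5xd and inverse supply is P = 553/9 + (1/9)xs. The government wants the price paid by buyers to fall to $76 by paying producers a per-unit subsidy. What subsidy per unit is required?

Required subsidy s = $47 per unit

At a buyer price of 76, quantity demanded is 584.4 − 0.4·76 = 554.
Sellers supply 554 only when they receive Ps = 553/9 + (1/9)·554 = 123.
s = Ps − Pb = 123 − 76 = 47.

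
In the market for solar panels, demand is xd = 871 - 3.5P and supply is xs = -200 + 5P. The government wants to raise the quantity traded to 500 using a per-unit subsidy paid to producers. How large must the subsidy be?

Required subsidy s = 34 per unit

At x = 500, invert demand for the buyer price: Pb = (871 − 500)/3.5 = 106; invert supply for the seller price: Ps = (500 − (-200))/5 = 140.
The subsidy must fill the gap: s = Ps − Pb = 140 − 106 = 34.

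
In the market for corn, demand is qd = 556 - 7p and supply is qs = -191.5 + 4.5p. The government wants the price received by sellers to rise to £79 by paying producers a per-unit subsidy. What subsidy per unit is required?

Required subsidy s = £23 per unit

At a seller price of 79, quantity supplied is -191.5 + 4.5·79 = 164.
Buyers absorb 164 only when they pay pb with 556 − 7·pb = 164, i.e. pb = 56.
s = ps − pb = 79 − 56 = 23.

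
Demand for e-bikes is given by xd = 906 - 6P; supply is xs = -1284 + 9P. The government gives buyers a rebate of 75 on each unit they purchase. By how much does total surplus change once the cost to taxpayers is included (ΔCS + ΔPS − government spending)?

Pre-subsidy: 906 - 6P = -1284 + 9P gives P* = 146, x* = 30.
With the rebate, buyers effectively pay Pb = Ps − 75, where Ps is the price sellers receive.
Demand in terms of Ps becomes xd = 906 − 6(Ps − 75) = 1356 - 6Ps. Setting this equal to supply: 1356 - 6Ps = -1284 + 9Ps, so Ps = 176.
Buyers pay Pb = 176 − 75 = 101; x' = -1284 + 9·176 = 300.
ΔCS = ½(30 + 300)(146 − 101) = 7425; ΔPS = ½(30 + 300)(176 − 146) = 4950.
Government spending = 75 × 300 = 22500.
Net change = 7425 + 4950 − 22500 = -10125. The loss equals the DWL triangle ½·75·270.

Net change in total surplus = -10125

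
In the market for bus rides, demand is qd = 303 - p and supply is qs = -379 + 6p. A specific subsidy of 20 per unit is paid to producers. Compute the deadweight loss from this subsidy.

Pre-subsidy: 303 - p = -379 + 6p gives p* = 682/7, q* = 1439/7.
With the subsidy, sellers receive ps = pb + 20 for each unit, where pb is the price buyers pay.
Supply in terms of pb becomes qs = -379 + 6(pb + 20) = -259 + 6pb. Setting this equal to demand: 303 - pb = -259 + 6pb, so pb = 562/7.
Sellers receive ps = 562/7 + 20 = 702/7; q' = 303 − 1·(562/7) = 1559/7.
The subsidy expands output by 1559/7 − 1439/7 = 120/7 past the efficient level; on those units the gap between marginal cost and willingness to pay runs from 0 up to 20.
DWL = ½ × 20 × 120/7 = 1200/7.

Deadweight loss = 1200/7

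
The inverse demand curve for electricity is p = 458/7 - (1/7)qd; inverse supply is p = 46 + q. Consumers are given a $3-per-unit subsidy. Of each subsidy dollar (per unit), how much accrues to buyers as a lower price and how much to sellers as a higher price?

Buyers gain $0.375 per unit; sellers gain $2.625 per unit

Pre-subsidy: 458/7 - (1/7)q = 46 + q gives q* = 17 and p* = 63.
With the rebate, buyers effectively pay pb = ps − 3, where ps is the price sellers receive.
On the curves, pb = 458/7 - (1/7)q and ps = 46 + q; the wedge ps − pb = 3 gives 46 + q − (458/7 - (1/7)q) = 3, so q' = 19.625.
Then pb = 458/7 − (1/7)·19.625 = 62.625 and ps = 46 + 1·19.625 = 65.625.
Buyers' price falls by p* − pb = 63 − 62.625 = 0.375; sellers' price rises by ps − p* = 65.625 − 63 = 2.625.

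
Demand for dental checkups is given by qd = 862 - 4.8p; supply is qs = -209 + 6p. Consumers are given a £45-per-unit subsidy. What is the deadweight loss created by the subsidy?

Deadweight loss = £2700

Pre-subsidy: 862 - 4.8p = -209 + 6p gives p* = 595/6, q* = 386.
With the rebate, buyers effectively pay pb = ps − 45, where ps is the price sellers receive.
Demand in terms of ps becomes qd = 862 − 4.8(ps − 45) = 1078 - 4.8ps. Setting this equal to supply: 1078 - 4.8ps = -209 + 6ps, so ps = 715/6.
Buyers pay pb = 715/6 − 45 = 445/6; q' = -209 + 6·(715/6) = 506.
The subsidy expands output by 506 − 386 = 120 past the efficient level; on those units the gap between marginal cost and willingness to pay runs from 0 up to 45.
DWL = ½ × 45 × 120 = 2700.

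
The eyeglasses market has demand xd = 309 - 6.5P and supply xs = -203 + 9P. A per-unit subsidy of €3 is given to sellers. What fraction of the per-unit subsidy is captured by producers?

Pre-subsidy: 309 - 6.5P = -203 + 9P gives P* = 1024/31, x* = 2923/31.
With the subsidy, sellers receive Ps = Pb + 3 for each unit, where Pb is the price buyers pay.
Supply in terms of Pb becomes xs = -203 + 9(Pb + 3) = -176 + 9Pb. Setting this equal to demand: 309 - 6.5Pb = -176 + 9Pb, so Pb = 970/31.
Sellers receive Ps = 970/31 + 3 = 1063/31; x' = 309 − 6.5·(970/31) = 3274/31.
Buyers' price falls by P* − Pb = 1024/31 − 970/31 = 54/31; sellers' price rises by Ps − P* = 1063/31 − 1024/31 = 39/31.
So producers capture (39/31)/3 = 13/31 of each unit of subsidy.

Producer share = 13/31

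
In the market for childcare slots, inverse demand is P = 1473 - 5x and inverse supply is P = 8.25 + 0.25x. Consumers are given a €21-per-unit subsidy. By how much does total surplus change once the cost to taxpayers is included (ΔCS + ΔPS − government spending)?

Pre-subsidy: 1473 - 5x = 8.25 + 0.25x gives x* = 279 and P* = 78.
With the rebate, buyers effectively pay Pb = Ps − 21, where Ps is the price sellers receive.
On the curves, Pb = 1473 - 5x and Ps = 8.25 + 0.25x; the wedge Ps − Pb = 21 gives 8.25 + 0.25x − (1473 - 5x) = 21, so x' = 283.
Then Pb = 1473 − 5·283 = 58 and Ps = 8.25 + 0.25·283 = 79.
ΔCS = ½(279 + 283)(78 − 58) = 5620; ΔPS = ½(279 + 283)(79 − 78) = 281.
Government spending = 21 × 283 = 5943.
Net change = 5620 + 281 − 5943 = -42. The loss equals the DWL triangle ½·21·4.

Net change in total surplus = -€42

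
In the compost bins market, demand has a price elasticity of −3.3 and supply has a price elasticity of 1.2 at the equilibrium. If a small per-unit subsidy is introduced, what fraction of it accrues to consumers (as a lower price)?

For a small subsidy around the equilibrium, the benefit split depends on the relative slopes, which at a point are proportional to the elasticities.
Buyer share = εs/(εs + |εd|) = 1.2/(1.2 + 3.3) = 4/15; seller share = |εd|/(εs + |εd|) = 11/15.

Consumer share = 4/15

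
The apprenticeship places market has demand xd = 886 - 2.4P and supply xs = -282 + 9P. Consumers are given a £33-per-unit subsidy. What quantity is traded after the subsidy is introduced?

Pre-subsidy: 886 - 2.4P = -282 + 9P gives P* = 5840/57, x* = 12162/19.
With the rebate, buyers effectively pay Pb = Ps − 33, where Ps is the price sellers receive.
Demand in terms of Ps becomes xd = 886 − 2.4(Ps − 33) = 965.2 - 2.4Ps. Setting this equal to supply: 965.2 - 2.4Ps = -282 + 9Ps, so Ps = 6236/57.
Buyers pay Pb = 6236/57 − 33 = 4355/57; x' = -282 + 9·(6236/57) = 13350/19.

x' = 13350/19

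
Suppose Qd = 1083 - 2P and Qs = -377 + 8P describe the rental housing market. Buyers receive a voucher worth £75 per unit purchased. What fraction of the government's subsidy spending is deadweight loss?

DWL / government spending = 60/911

Pre-subsidy: 1083 - 2P = -377 + 8P gives P* = 146, Q* = 791.
With the rebate, buyers effectively pay Pb = Ps − 75, where Ps is the price sellers receive.
Demand in terms of Ps becomes Qd = 1083 − 2(Ps − 75) = 1233 - 2Ps. Setting this equal to supply: 1233 - 2Ps = -377 + 8Ps, so Ps = 161.
Buyers pay Pb = 161 − 75 = 86; Q' = -377 + 8·161 = 911.
ΔCS = ½(791 + 911)(146 − 86) = 51060; ΔPS = ½(791 + 911)(161 − 146) = 12765.
Government spending = 75 × 911 = 68325.
DWL = ½ × 75 × (911 − 791) = 4500; fraction = 4500 / 68325 = 60/911.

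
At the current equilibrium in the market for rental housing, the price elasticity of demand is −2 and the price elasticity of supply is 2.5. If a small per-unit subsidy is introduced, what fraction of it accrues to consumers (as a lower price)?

For a small subsidy around the equilibrium, the benefit split depends on the relative slopes, which at a point are proportional to the elasticities.
Buyer share = εs/(εs + |εd|) = 2.5/(2.5 + 2) = 5/9; seller share = |εd|/(εs + |εd|) = 4/9.

Consumer share = 5/9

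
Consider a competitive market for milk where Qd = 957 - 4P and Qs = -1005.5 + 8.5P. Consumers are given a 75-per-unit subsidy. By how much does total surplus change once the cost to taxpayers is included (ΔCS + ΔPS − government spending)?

Pre-subsidy: 957 - 4P = -1005.5 + 8.5P gives P* = 157, Q* = 329.
With the rebate, buyers effectively pay Pb = Ps − 75, where Ps is the price sellers receive.
Demand in terms of Ps becomes Qd = 957 − 4(Ps − 75) = 1257 - 4Ps. Setting this equal to supply: 1257 - 4Ps = -1005.5 + 8.5Ps, so Ps = 181.
Buyers pay Pb = 181 − 75 = 106; Q' = -1005.5 + 8.5·181 = 533.
ΔCS = ½(329 + 533)(157 − 106) = 21981; ΔPS = ½(329 + 533)(181 − 157) = 10344.
Government spending = 75 × 533 = 39975.
Net change = 21981 + 10344 − 39975 = -7650. The loss equals the DWL triangle ½·75·204.

Net change in total surplus = -7650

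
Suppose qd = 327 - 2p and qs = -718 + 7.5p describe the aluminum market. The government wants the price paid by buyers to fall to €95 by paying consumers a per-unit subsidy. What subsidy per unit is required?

At a buyer price of 95, quantity demanded is 327 − 2·95 = 137.
Sellers supply 137 only when they receive ps with -718 + 7.5·ps = 137, i.e. ps = 114.
s = ps − pb = 114 − 95 = 19.

Required subsidy s = €19 per unit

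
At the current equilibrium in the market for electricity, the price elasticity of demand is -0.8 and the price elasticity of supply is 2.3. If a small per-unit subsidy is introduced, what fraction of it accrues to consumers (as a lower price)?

Consumer share = 23/31

For a small subsidy around the equilibrium, the benefit split depends on the relative slopes, which at a point are proportional to the elasticities.
Buyer share = εs/(εs + |εd|) = 2.3/(2.3 + 0.8) = 23/31; seller share = |εd|/(εs + |εd|) = 8/31.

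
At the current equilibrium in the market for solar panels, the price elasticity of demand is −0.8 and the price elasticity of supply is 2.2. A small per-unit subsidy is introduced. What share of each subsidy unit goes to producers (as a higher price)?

Producer share = 4/15

For a small subsidy around the equilibrium, the benefit split depends on the relative slopes, which at a point are proportional to the elasticities.
Buyer share = εs/(εs + |εd|) = 2.2/(2.2 + 0.8) = 11/15; seller share = |εd|/(εs + |εd|) = 4/15.
So producers capture 4/15 of the subsidy.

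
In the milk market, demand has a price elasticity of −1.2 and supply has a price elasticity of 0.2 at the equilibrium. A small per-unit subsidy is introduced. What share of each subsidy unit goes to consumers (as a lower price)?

Consumer share = 1/7

For a small subsidy around the equilibrium, the benefit split depends on the relative slopes, which at a point are proportional to the elasticities.
Buyer share = εs/(εs + |εd|) = 0.2/(0.2 + 1.2) = 1/7; seller share = |εd|/(εs + |εd|) = 6/7.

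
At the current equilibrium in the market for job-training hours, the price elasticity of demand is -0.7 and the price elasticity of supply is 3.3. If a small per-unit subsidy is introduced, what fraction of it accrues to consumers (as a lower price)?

Consumer share = 0.825

For a small subsidy around the equilibrium, the benefit split depends on the relative slopes, which at a point are proportional to the elasticities.
Buyer share = εs/(εs + |εd|) = 3.3/(3.3 + 0.7) = 0.825; seller share = |εd|/(εs + |εd|) = 0.175.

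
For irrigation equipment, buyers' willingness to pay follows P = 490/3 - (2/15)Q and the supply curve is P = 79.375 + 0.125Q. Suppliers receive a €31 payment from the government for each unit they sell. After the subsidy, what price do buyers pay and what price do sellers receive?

Pre-subsidy: 490/3 - (2/15)Q = 79.375 + 0.125Q gives Q* = 325 and P* = 120.
With the subsidy, sellers receive Ps = Pb + 31 for each unit, where Pb is the price buyers pay.
On the curves, Pb = 490/3 - (2/15)Q and Ps = 79.375 + 0.125Q; the wedge Ps − Pb = 31 gives 79.375 + 0.125Q − (490/3 - (2/15)Q) = 31, so Q' = 445.
Then Pb = 490/3 − (2/15)·445 = 104 and Ps = 79.375 + 0.125·445 = 135.

Buyers pay €104; sellers receive €135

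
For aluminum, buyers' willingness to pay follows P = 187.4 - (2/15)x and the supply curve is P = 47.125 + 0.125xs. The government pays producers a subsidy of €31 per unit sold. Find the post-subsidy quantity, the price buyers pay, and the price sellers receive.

Pre-subsidy: 187.4 - (2/15)x = 47.125 + 0.125x gives x* = 543 and P* = 115.
With the subsidy, sellers receive Ps = Pb + 31 for each unit, where Pb is the price buyers pay.
On the curves, Pb = 187.4 - (2/15)x and Ps = 47.125 + 0.125x; the wedge Ps − Pb = 31 gives 47.125 + 0.125x − (187.4 - (2/15)x) = 31, so x' = 663.
Then Pb = 187.4 − (2/15)·663 = 99 and Ps = 47.125 + 0.125·663 = 130.

x' = 663; buyers pay €99; sellers receive €130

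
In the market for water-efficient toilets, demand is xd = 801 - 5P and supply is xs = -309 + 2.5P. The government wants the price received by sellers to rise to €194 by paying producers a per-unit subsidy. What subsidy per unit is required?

Required subsidy s = €69 per unit

At a seller price of 194, quantity supplied is -309 + 2.5·194 = 176.
Buyers absorb 176 only when they pay Pb with 801 − 5·Pb = 176, i.e. Pb = 125.
s = Ps − Pb = 194 − 125 = 69.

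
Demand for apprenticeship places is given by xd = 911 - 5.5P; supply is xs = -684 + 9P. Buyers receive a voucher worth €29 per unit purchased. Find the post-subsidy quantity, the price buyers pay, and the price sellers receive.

x' = 405; buyers pay €92; sellers receive €121

Pre-subsidy: 911 - 5.5P = -684 + 9P gives P* = 110, x* = 306.
With the rebate, buyers effectively pay Pb = Ps − 29, where Ps is the price sellers receive.
Demand in terms of Ps becomes xd = 911 − 5.5(Ps − 29) = 1070.5 - 5.5Ps. Setting this equal to supply: 1070.5 - 5.5Ps = -684 + 9Ps, so Ps = 121.
Buyers pay Pb = 121 − 29 = 92; x' = -684 + 9·121 = 405.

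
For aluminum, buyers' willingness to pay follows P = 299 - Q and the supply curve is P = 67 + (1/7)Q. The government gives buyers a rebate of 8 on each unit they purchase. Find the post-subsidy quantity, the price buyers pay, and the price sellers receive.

Q' = 210; buyers pay 89; sellers receive 97

Pre-subsidy: 299 - Q = 67 + (1/7)Q gives Q* = 203 and P* = 96.
With the rebate, buyers effectively pay Pb = Ps − 8, where Ps is the price sellers receive.
On the curves, Pb = 299 - Q and Ps = 67 + (1/7)Q; the wedge Ps − Pb = 8 gives 67 + (1/7)Q − (299 - Q) = 8, so Q' = 210.
Then Pb = 299 − 1·210 = 89 and Ps = 67 + (1/7)·210 = 97.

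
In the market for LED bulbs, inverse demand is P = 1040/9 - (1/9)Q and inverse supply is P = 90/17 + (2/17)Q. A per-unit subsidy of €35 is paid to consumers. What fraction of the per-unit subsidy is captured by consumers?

Consumer share = 17/35

Pre-subsidy: 1040/9 - (1/9)Q = 90/17 + (2/17)Q gives Q* = 482 and P* = 62.
With the rebate, buyers effectively pay Pb = Ps − 35, where Ps is the price sellers receive.
On the curves, Pb = 1040/9 - (1/9)Q and Ps = 90/17 + (2/17)Q; the wedge Ps − Pb = 35 gives 90/17 + (2/17)Q − (1040/9 - (1/9)Q) = 35, so Q' = 635.
Then Pb = 1040/9 − (1/9)·635 = 45 and Ps = 90/17 + (2/17)·635 = 80.
Buyers' price falls by P* − Pb = 62 − 45 = 17; sellers' price rises by Ps − P* = 80 − 62 = 18.
So consumers capture 17/35 = 17/35 of each unit of subsidy.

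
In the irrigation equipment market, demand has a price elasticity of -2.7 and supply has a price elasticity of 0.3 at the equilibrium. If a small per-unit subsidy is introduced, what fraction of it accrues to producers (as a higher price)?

Producer share = 0.9

For a small subsidy around the equilibrium, the benefit split depends on the relative slopes, which at a point are proportional to the elasticities.
Buyer share = εs/(εs + |εd|) = 0.3/(0.3 + 2.7) = 0.1; seller share = |εd|/(εs + |εd|) = 0.9.
So producers capture 0.9 of the subsidy.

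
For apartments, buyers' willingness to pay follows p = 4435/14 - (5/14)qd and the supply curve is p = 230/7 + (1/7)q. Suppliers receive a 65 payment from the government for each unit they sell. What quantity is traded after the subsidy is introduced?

Pre-subsidy: 4435/14 - (5/14)q = 230/7 + (1/7)q gives q* = 3975/7 and p* = 5585/49.
With the subsidy, sellers receive ps = pb + 65 for each unit, where pb is the price buyers pay.
On the curves, pb = 4435/14 - (5/14)q and ps = 230/7 + (1/7)q; the wedge ps − pb = 65 gives 230/7 + (1/7)q − (4435/14 - (5/14)q) = 65, so q' = 4885/7.
Then pb = 4435/14 − (5/14)·(4885/7) = 3310/49 and ps = 230/7 + (1/7)·(4885/7) = 6495/49.

q' = 4885/7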